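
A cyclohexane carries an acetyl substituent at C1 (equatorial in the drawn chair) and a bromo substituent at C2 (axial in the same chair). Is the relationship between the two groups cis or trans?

cis

C1 and C2 have opposite parity, so their axial bonds point in opposite directions.
With opposite-parity carbons, two substituents on the same face are one axial and one equatorial; opposite faces give both axial or both equatorial.
Here the groups are equatorial/axial → same face → cis.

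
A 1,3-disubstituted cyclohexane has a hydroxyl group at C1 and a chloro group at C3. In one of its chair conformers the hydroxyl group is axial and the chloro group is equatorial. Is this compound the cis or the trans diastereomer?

trans

C1 and C3 have the same parity, so their axial bonds point in the same direction.
With same-parity carbons, two substituents on the same face are both axial or both equatorial; opposite faces give one of each.
Here the groups are axial/equatorial → opposite face → trans.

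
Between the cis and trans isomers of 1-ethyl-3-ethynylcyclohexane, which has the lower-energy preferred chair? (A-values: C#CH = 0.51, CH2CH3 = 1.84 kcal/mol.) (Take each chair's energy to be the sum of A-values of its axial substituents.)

At 1,3 positions (parity same): cis → (e,e or a,a); trans → (a,e or e,a).
Best chair for cis: E = 0.00 kcal/mol; best chair for trans: E = 0.51 kcal/mol.
The cis isomer is lower by 0.51 kcal/mol.

cis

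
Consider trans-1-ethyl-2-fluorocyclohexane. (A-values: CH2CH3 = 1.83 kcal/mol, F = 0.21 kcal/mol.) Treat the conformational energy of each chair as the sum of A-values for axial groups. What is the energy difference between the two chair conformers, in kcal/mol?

2.04 kcal/mol

C1 and C2 have opposite parity, so for the trans isomer the two substituents are e,e in one chair and a,a in the other.
Chair I (ethyl axial, fluoro axial): E = 2.04 kcal/mol.
Chair II (ethyl equatorial, fluoro equatorial): E = 0.00 kcal/mol.
ΔE = 2.04 − 0.00 = 2.04 kcal/mol; chair II is more stable.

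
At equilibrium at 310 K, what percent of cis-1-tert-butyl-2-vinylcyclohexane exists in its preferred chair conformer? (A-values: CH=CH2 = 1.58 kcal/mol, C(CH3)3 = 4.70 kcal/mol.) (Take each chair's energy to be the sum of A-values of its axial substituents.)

C1 and C2 have opposite parity, so for the cis isomer the two substituents are one axial and one equatorial in each chair.
Chair I (vinyl axial, tert-butyl equatorial): E = 1.58 kcal/mol; chair II (vinyl equatorial, tert-butyl axial): E = 4.70 kcal/mol.
ΔG = 3.12 kcal/mol between the two chairs.
K = exp(ΔG/RT) with R = 1.987×10⁻³ kcal mol⁻¹ K⁻¹ and T = 310 K gives K ≈ 158.
Fraction in the lower-energy chair = K/(K+1) = 99.4%.

99.4%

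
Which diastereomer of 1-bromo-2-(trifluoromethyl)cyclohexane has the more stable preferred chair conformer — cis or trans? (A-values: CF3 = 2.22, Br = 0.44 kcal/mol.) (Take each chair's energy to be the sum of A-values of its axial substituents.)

trans

At 1,2 positions (parity opposite): cis → (a,e or e,a); trans → (e,e or a,a).
Best chair for cis: E = 0.44 kcal/mol; best chair for trans: E = 0.00 kcal/mol.
The trans isomer is lower by 0.44 kcal/mol.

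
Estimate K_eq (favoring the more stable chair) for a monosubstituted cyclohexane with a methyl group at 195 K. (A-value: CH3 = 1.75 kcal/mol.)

One chair has the methyl group axial (E = 1.75 kcal/mol) and the other has it equatorial (E = 0).
ΔG = 1.75 kcal/mol between the two chairs.
K = exp(ΔG/RT) with R = 1.987×10⁻³ kcal mol⁻¹ K⁻¹ and T = 195 K gives K ≈ 91.5.

K ≈ 91.5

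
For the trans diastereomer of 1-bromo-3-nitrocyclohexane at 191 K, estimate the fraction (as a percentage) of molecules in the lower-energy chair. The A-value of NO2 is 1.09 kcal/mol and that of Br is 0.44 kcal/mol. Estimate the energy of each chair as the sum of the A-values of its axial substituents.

C1 and C3 have the same parity, so for the trans isomer the two substituents are one axial and one equatorial in each chair.
Chair I (nitro axial, bromo equatorial): E = 1.09 kcal/mol; chair II (nitro equatorial, bromo axial): E = 0.44 kcal/mol.
ΔG = 0.65 kcal/mol between the two chairs.
K = exp(ΔG/RT) with R = 1.987×10⁻³ kcal mol⁻¹ K⁻¹ and T = 191 K gives K ≈ 5.54.
Fraction in the lower-energy chair = K/(K+1) = 84.7%.

84.7%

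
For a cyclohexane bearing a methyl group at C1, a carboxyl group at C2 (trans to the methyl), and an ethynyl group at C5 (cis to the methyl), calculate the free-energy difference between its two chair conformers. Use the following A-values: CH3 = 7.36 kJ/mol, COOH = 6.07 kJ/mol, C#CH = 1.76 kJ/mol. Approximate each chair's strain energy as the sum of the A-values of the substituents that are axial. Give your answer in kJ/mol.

Chair I (methyl axial, carboxyl axial, ethynyl axial): E = 15.19 kJ/mol.
Chair II (methyl equatorial, carboxyl equatorial, ethynyl equatorial): E = 0.00 kJ/mol.
ΔE = 15.19 − 0.00 = 15.19 kJ/mol; chair II is more stable.

15.19 kJ/mol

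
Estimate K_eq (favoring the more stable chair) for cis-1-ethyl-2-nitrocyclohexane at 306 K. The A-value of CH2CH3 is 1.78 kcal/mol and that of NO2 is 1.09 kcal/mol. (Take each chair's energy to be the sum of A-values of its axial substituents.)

C1 and C2 have opposite parity, so for the cis isomer the two substituents are one axial and one equatorial in each chair.
Chair I (ethyl axial, nitro equatorial): E = 1.78 kcal/mol; chair II (ethyl equatorial, nitro axial): E = 1.09 kcal/mol.
ΔG = 0.69 kcal/mol between the two chairs.
K = exp(ΔG/RT) with R = 1.987×10⁻³ kcal mol⁻¹ K⁻¹ and T = 306 K gives K ≈ 3.11.

K ≈ 3.11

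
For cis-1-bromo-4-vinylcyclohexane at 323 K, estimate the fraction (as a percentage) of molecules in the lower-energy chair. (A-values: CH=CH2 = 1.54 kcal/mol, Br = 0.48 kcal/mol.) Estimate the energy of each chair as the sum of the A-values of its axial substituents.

C1 and C4 have opposite parity, so for the cis isomer the two substituents are one axial and one equatorial in each chair.
Chair I (vinyl axial, bromo equatorial): E = 1.54 kcal/mol; chair II (vinyl equatorial, bromo axial): E = 0.48 kcal/mol.
ΔG = 1.06 kcal/mol between the two chairs.
K = exp(ΔG/RT) with R = 1.987×10⁻³ kcal mol⁻¹ K⁻¹ and T = 323 K gives K ≈ 5.22.
Fraction in the lower-energy chair = K/(K+1) = 83.9%.

83.9%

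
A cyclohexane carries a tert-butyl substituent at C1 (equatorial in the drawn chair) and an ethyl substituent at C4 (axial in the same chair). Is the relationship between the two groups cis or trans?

cis

C1 and C4 have opposite parity, so their axial bonds point in opposite directions.
With opposite-parity carbons, two substituents on the same face are one axial and one equatorial; opposite faces give both axial or both equatorial.
Here the groups are equatorial/axial → same face → cis.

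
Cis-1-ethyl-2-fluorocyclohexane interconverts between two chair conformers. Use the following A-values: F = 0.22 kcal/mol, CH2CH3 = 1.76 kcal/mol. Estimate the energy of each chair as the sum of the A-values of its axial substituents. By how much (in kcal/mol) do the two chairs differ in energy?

C1 and C2 have opposite parity, so for the cis isomer the two substituents are one axial and one equatorial in each chair.
Chair I (fluoro axial, ethyl equatorial): E = 0.22 kcal/mol.
Chair II (fluoro equatorial, ethyl axial): E = 1.76 kcal/mol.
ΔE = 1.76 − 0.22 = 1.54 kcal/mol; chair I is more stable.

1.54 kcal/mol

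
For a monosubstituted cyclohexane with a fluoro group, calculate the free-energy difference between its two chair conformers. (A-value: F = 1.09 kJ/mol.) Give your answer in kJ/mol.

1.09 kJ/mol

A monosubstituted cyclohexane has one chair with the fluoro group axial (E = A = 1.09 kJ/mol) and one with it equatorial (E = 0).
ΔE = 1.09 − 0 = 1.09 kJ/mol.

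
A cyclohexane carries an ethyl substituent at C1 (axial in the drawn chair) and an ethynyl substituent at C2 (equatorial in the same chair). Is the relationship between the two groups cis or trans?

cis

C1 and C2 have opposite parity, so their axial bonds point in opposite directions.
With opposite-parity carbons, two substituents on the same face are one axial and one equatorial; opposite faces give both axial or both equatorial.
Here the groups are axial/equatorial → same face → cis.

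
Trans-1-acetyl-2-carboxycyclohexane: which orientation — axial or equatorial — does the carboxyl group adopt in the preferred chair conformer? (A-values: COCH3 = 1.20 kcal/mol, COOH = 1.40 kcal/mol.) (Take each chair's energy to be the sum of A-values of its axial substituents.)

C1 and C2 have opposite parity, so for the trans isomer the two substituents are e,e in one chair and a,a in the other.
Chair I (acetyl axial, carboxyl axial): E = 2.60 kcal/mol.
Chair II (acetyl equatorial, carboxyl equatorial): E = 0.00 kcal/mol.
Chair II is the more stable (lower-energy) conformer, and in that chair the carboxyl group is equatorial.

equatorial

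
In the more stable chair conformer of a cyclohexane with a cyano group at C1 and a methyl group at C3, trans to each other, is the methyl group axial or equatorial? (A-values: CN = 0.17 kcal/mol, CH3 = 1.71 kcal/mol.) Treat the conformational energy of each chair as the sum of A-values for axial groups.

equatorial

C1 and C3 have the same parity, so for the trans isomer the two substituents are one axial and one equatorial in each chair.
Chair I (cyano axial, methyl equatorial): E = 0.17 kcal/mol.
Chair II (cyano equatorial, methyl axial): E = 1.71 kcal/mol.
Chair I is the more stable (lower-energy) conformer, and in that chair the methyl group is equatorial.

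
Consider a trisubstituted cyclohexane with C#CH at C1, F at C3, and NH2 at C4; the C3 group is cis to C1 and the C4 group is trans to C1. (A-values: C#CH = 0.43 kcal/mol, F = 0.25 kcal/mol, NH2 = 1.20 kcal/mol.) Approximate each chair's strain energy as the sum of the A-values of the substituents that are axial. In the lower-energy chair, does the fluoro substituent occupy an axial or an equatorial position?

equatorial

Chair I (ethynyl axial, fluoro axial, amino axial): E = 1.88 kcal/mol.
Chair II (ethynyl equatorial, fluoro equatorial, amino equatorial): E = 0.00 kcal/mol.
Chair II is the more stable (lower-energy) conformer, and in that chair the fluoro group is equatorial.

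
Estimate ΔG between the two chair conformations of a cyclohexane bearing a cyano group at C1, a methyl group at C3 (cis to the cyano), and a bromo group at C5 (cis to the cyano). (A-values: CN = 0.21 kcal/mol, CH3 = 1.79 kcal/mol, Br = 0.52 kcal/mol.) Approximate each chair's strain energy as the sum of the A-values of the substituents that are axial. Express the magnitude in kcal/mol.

Chair I (cyano axial, methyl axial, bromo axial): E = 2.52 kcal/mol.
Chair II (cyano equatorial, methyl equatorial, bromo equatorial): E = 0.00 kcal/mol.
ΔE = 2.52 − 0.00 = 2.52 kcal/mol; chair II is more stable.

2.52 kcal/mol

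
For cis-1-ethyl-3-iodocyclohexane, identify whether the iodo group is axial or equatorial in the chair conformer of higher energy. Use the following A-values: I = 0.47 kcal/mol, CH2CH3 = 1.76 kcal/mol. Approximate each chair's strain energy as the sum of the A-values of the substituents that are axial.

C1 and C3 have the same parity, so for the cis isomer the two substituents are e,e in one chair and a,a in the other.
Chair I (iodo axial, ethyl axial): E = 2.23 kcal/mol.
Chair II (iodo equatorial, ethyl equatorial): E = 0.00 kcal/mol.
Chair I is the less stable (higher-energy) conformer, and in that chair the iodo group is axial.

axial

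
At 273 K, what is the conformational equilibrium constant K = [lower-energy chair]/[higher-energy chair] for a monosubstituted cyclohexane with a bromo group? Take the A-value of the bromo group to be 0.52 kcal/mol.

One chair has the bromo group axial (E = 0.52 kcal/mol) and the other has it equatorial (E = 0).
ΔG = 0.52 kcal/mol between the two chairs.
K = exp(ΔG/RT) with R = 1.987×10⁻³ kcal mol⁻¹ K⁻¹ and T = 273 K gives K ≈ 2.61.

K ≈ 2.61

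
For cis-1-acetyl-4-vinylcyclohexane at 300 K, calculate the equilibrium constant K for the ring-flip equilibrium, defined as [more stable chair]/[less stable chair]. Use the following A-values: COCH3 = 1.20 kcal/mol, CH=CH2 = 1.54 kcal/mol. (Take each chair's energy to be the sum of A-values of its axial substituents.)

C1 and C4 have opposite parity, so for the cis isomer the two substituents are one axial and one equatorial in each chair.
Chair I (acetyl axial, vinyl equatorial): E = 1.20 kcal/mol; chair II (acetyl equatorial, vinyl axial): E = 1.54 kcal/mol.
ΔG = 0.34 kcal/mol between the two chairs.
K = exp(ΔG/RT) with R = 1.987×10⁻³ kcal mol⁻¹ K⁻¹ and T = 300 K gives K ≈ 1.77.

K ≈ 1.77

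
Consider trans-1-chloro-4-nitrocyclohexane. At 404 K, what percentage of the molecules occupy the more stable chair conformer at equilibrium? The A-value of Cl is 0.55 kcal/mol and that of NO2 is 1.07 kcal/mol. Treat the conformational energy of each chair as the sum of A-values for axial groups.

88.3%

C1 and C4 have opposite parity, so for the trans isomer the two substituents are e,e in one chair and a,a in the other.
Chair I (chloro axial, nitro axial): E = 1.62 kcal/mol; chair II (chloro equatorial, nitro equatorial): E = 0.00 kcal/mol.
ΔG = 1.62 kcal/mol between the two chairs.
K = exp(ΔG/RT) with R = 1.987×10⁻³ kcal mol⁻¹ K⁻¹ and T = 404 K gives K ≈ 7.52.
Fraction in the lower-energy chair = K/(K+1) = 88.3%.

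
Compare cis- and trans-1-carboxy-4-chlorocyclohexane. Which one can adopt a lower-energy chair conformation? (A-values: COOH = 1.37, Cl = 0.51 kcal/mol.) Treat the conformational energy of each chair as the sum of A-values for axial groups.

At 1,4 positions (parity opposite): cis → (a,e or e,a); trans → (e,e or a,a).
Best chair for cis: E = 0.51 kcal/mol; best chair for trans: E = 0.00 kcal/mol.
The trans isomer is lower by 0.51 kcal/mol.

trans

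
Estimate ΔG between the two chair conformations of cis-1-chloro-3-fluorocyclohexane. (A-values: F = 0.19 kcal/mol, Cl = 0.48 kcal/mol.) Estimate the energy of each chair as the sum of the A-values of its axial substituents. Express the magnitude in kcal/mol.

C1 and C3 have the same parity, so for the cis isomer the two substituents are e,e in one chair and a,a in the other.
Chair I (fluoro axial, chloro axial): E = 0.67 kcal/mol.
Chair II (fluoro equatorial, chloro equatorial): E = 0.00 kcal/mol.
ΔE = 0.67 − 0.00 = 0.67 kcal/mol; chair II is more stable.

0.67 kcal/mol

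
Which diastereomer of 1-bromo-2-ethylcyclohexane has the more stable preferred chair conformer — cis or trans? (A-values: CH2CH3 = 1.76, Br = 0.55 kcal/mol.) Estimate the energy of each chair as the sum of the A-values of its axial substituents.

At 1,2 positions (parity opposite): cis → (a,e or e,a); trans → (e,e or a,a).
Best chair for cis: E = 0.55 kcal/mol; best chair for trans: E = 0.00 kcal/mol.
The trans isomer is lower by 0.55 kcal/mol.

trans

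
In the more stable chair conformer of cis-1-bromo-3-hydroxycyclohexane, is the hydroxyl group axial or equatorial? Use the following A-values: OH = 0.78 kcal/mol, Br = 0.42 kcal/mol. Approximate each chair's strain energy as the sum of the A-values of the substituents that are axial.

equatorial

C1 and C3 have the same parity, so for the cis isomer the two substituents are e,e in one chair and a,a in the other.
Chair I (hydroxyl axial, bromo axial): E = 1.20 kcal/mol.
Chair II (hydroxyl equatorial, bromo equatorial): E = 0.00 kcal/mol.
Chair II is the more stable (lower-energy) conformer, and in that chair the hydroxyl group is equatorial.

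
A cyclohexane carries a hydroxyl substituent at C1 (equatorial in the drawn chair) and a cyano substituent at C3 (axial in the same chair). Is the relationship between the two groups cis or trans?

C1 and C3 have the same parity, so their axial bonds point in the same direction.
With same-parity carbons, two substituents on the same face are both axial or both equatorial; opposite faces give one of each.
Here the groups are equatorial/axial → opposite face → trans.

trans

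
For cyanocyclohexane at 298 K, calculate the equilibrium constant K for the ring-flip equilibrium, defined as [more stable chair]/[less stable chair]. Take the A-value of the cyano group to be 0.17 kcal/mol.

K ≈ 1.33

One chair has the cyano group axial (E = 0.17 kcal/mol) and the other has it equatorial (E = 0).
ΔG = 0.17 kcal/mol between the two chairs.
K = exp(ΔG/RT) with R = 1.987×10⁻³ kcal mol⁻¹ K⁻¹ and T = 298 K gives K ≈ 1.33.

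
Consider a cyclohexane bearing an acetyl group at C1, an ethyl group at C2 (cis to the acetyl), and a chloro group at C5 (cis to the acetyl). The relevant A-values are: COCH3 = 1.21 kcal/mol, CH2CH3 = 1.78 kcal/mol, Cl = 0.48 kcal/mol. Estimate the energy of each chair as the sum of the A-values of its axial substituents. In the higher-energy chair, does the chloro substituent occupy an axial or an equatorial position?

equatorial

Chair I (acetyl axial, ethyl equatorial, chloro axial): E = 1.69 kcal/mol.
Chair II (acetyl equatorial, ethyl axial, chloro equatorial): E = 1.78 kcal/mol.
Chair II is the less stable (higher-energy) conformer, and in that chair the chloro group is equatorial.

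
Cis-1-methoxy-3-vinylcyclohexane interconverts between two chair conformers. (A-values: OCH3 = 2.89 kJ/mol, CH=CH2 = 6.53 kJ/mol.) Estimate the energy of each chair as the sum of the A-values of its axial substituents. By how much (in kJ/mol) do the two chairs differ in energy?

9.42 kJ/mol

C1 and C3 have the same parity, so for the cis isomer the two substituents are e,e in one chair and a,a in the other.
Chair I (methoxy axial, vinyl axial): E = 9.42 kJ/mol.
Chair II (methoxy equatorial, vinyl equatorial): E = 0.00 kJ/mol.
ΔE = 9.42 − 0.00 = 9.42 kJ/mol; chair II is more stable.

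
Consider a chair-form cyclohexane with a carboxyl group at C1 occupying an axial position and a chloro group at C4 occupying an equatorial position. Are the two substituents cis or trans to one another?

cis

C1 and C4 have opposite parity, so their axial bonds point in opposite directions.
With opposite-parity carbons, two substituents on the same face are one axial and one equatorial; opposite faces give both axial or both equatorial.
Here the groups are axial/equatorial → same face → cis.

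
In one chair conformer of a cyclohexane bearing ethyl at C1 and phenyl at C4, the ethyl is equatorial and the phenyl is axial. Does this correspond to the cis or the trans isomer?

C1 and C4 have opposite parity, so their axial bonds point in opposite directions.
With opposite-parity carbons, two substituents on the same face are one axial and one equatorial; opposite faces give both axial or both equatorial.
Here the groups are equatorial/axial → same face → cis.

cis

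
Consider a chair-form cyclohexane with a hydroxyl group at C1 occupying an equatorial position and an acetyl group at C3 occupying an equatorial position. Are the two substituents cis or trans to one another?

C1 and C3 have the same parity, so their axial bonds point in the same direction.
With same-parity carbons, two substituents on the same face are both axial or both equatorial; opposite faces give one of each.
Here the groups are equatorial/equatorial → same face → cis.

cis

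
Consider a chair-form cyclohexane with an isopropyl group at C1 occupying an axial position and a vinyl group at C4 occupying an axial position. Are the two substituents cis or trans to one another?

C1 and C4 have opposite parity, so their axial bonds point in opposite directions.
With opposite-parity carbons, two substituents on the same face are one axial and one equatorial; opposite faces give both axial or both equatorial.
Here the groups are axial/axial → opposite face → trans.

trans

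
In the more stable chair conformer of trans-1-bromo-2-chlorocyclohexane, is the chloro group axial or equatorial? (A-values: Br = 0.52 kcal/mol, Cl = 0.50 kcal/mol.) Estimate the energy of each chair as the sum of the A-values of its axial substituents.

C1 and C2 have opposite parity, so for the trans isomer the two substituents are e,e in one chair and a,a in the other.
Chair I (bromo axial, chloro axial): E = 1.02 kcal/mol.
Chair II (bromo equatorial, chloro equatorial): E = 0.00 kcal/mol.
Chair II is the more stable (lower-energy) conformer, and in that chair the chloro group is equatorial.

equatorial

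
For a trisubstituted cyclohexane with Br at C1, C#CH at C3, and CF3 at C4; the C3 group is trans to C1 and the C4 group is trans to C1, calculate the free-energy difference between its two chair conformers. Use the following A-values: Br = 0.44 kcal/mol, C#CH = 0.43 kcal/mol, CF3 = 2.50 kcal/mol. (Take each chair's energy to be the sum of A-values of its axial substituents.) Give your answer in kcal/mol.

Chair I (bromo axial, ethynyl equatorial, trifluoromethyl axial): E = 2.94 kcal/mol.
Chair II (bromo equatorial, ethynyl axial, trifluoromethyl equatorial): E = 0.43 kcal/mol.
ΔE = 2.94 − 0.43 = 2.51 kcal/mol; chair II is more stable.

2.51 kcal/mol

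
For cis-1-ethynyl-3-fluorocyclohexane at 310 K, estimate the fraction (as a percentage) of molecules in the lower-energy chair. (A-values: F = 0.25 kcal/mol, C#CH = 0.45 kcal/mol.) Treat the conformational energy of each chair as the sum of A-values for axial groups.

75.7%

C1 and C3 have the same parity, so for the cis isomer the two substituents are e,e in one chair and a,a in the other.
Chair I (fluoro axial, ethynyl axial): E = 0.70 kcal/mol; chair II (fluoro equatorial, ethynyl equatorial): E = 0.00 kcal/mol.
ΔG = 0.70 kcal/mol between the two chairs.
K = exp(ΔG/RT) with R = 1.987×10⁻³ kcal mol⁻¹ K⁻¹ and T = 310 K gives K ≈ 3.12.
Fraction in the lower-energy chair = K/(K+1) = 75.7%.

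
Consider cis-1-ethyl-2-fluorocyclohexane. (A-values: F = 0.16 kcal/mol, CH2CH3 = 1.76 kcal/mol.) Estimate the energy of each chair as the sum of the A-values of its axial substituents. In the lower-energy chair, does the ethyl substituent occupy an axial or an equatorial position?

C1 and C2 have opposite parity, so for the cis isomer the two substituents are one axial and one equatorial in each chair.
Chair I (fluoro axial, ethyl equatorial): E = 0.16 kcal/mol.
Chair II (fluoro equatorial, ethyl axial): E = 1.76 kcal/mol.
Chair I is the more stable (lower-energy) conformer, and in that chair the ethyl group is equatorial.

equatorial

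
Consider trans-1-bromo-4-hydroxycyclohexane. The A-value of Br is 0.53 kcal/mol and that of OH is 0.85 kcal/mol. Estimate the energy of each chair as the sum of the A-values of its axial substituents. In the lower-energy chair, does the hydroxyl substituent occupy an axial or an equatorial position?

equatorial

C1 and C4 have opposite parity, so for the trans isomer the two substituents are e,e in one chair and a,a in the other.
Chair I (bromo axial, hydroxyl axial): E = 1.38 kcal/mol.
Chair II (bromo equatorial, hydroxyl equatorial): E = 0.00 kcal/mol.
Chair II is the more stable (lower-energy) conformer, and in that chair the hydroxyl group is equatorial.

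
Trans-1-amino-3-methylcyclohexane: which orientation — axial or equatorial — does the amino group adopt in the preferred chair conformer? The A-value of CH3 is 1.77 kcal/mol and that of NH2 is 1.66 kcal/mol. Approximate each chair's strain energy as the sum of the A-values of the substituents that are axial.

C1 and C3 have the same parity, so for the trans isomer the two substituents are one axial and one equatorial in each chair.
Chair I (methyl axial, amino equatorial): E = 1.77 kcal/mol.
Chair II (methyl equatorial, amino axial): E = 1.66 kcal/mol.
Chair II is the more stable (lower-energy) conformer, and in that chair the amino group is axial.

axial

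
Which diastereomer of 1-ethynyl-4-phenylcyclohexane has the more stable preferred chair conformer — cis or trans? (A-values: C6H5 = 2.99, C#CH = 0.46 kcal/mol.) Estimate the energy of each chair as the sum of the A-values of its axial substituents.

At 1,4 positions (parity opposite): cis → (a,e or e,a); trans → (e,e or a,a).
Best chair for cis: E = 0.46 kcal/mol; best chair for trans: E = 0.00 kcal/mol.
The trans isomer is lower by 0.46 kcal/mol.

trans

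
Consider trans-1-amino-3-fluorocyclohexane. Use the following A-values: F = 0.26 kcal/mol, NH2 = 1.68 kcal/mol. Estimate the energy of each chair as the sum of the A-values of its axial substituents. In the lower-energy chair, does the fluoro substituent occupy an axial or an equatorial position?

C1 and C3 have the same parity, so for the trans isomer the two substituents are one axial and one equatorial in each chair.
Chair I (fluoro axial, amino equatorial): E = 0.26 kcal/mol.
Chair II (fluoro equatorial, amino axial): E = 1.68 kcal/mol.
Chair I is the more stable (lower-energy) conformer, and in that chair the fluoro group is axial.

axial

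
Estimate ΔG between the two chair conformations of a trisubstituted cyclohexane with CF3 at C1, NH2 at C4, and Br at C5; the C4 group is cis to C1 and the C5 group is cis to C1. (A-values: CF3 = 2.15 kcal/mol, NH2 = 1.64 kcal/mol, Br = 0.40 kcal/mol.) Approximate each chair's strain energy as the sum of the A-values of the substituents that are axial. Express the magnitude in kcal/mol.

Chair I (trifluoromethyl axial, amino equatorial, bromo axial): E = 2.55 kcal/mol.
Chair II (trifluoromethyl equatorial, amino axial, bromo equatorial): E = 1.64 kcal/mol.
ΔE = 2.55 − 1.64 = 0.91 kcal/mol; chair II is more stable.

0.91 kcal/mol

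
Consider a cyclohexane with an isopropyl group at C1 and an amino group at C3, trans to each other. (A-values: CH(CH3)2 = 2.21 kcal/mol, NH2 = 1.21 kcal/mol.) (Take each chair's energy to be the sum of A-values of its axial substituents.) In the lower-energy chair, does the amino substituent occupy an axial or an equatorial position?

C1 and C3 have the same parity, so for the trans isomer the two substituents are one axial and one equatorial in each chair.
Chair I (isopropyl axial, amino equatorial): E = 2.21 kcal/mol.
Chair II (isopropyl equatorial, amino axial): E = 1.21 kcal/mol.
Chair II is the more stable (lower-energy) conformer, and in that chair the amino group is axial.

axial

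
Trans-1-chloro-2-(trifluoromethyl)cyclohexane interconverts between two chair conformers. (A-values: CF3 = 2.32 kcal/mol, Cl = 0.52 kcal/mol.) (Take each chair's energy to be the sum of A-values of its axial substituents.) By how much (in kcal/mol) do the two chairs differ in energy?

2.84 kcal/mol

C1 and C2 have opposite parity, so for the trans isomer the two substituents are e,e in one chair and a,a in the other.
Chair I (trifluoromethyl axial, chloro axial): E = 2.84 kcal/mol.
Chair II (trifluoromethyl equatorial, chloro equatorial): E = 0.00 kcal/mol.
ΔE = 2.84 − 0.00 = 2.84 kcal/mol; chair II is more stable.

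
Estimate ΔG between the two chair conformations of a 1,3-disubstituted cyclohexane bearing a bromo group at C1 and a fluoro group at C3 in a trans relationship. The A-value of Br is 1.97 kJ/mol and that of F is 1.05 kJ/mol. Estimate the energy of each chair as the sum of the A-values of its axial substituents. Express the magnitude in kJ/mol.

C1 and C3 have the same parity, so for the trans isomer the two substituents are one axial and one equatorial in each chair.
Chair I (bromo axial, fluoro equatorial): E = 1.97 kJ/mol.
Chair II (bromo equatorial, fluoro axial): E = 1.05 kJ/mol.
ΔE = 1.97 − 1.05 = 0.92 kJ/mol; chair II is more stable.

0.92 kJ/mol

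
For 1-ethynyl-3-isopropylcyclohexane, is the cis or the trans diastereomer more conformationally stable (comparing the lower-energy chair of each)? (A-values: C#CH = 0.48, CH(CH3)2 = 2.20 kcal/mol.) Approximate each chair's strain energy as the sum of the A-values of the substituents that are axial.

At 1,3 positions (parity same): cis → (e,e or a,a); trans → (a,e or e,a).
Best chair for cis: E = 0.00 kcal/mol; best chair for trans: E = 0.48 kcal/mol.
The cis isomer is lower by 0.48 kcal/mol.

cis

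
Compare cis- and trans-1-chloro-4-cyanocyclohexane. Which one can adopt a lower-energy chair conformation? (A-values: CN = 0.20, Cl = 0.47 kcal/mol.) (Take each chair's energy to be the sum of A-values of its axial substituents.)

trans

At 1,4 positions (parity opposite): cis → (a,e or e,a); trans → (e,e or a,a).
Best chair for cis: E = 0.20 kcal/mol; best chair for trans: E = 0.00 kcal/mol.
The trans isomer is lower by 0.20 kcal/mol.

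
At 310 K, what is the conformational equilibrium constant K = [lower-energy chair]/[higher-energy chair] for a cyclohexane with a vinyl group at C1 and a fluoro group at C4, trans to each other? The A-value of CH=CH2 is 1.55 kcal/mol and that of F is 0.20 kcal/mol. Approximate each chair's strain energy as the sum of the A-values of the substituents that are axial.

C1 and C4 have opposite parity, so for the trans isomer the two substituents are e,e in one chair and a,a in the other.
Chair I (vinyl axial, fluoro axial): E = 1.75 kcal/mol; chair II (vinyl equatorial, fluoro equatorial): E = 0.00 kcal/mol.
ΔG = 1.75 kcal/mol between the two chairs.
K = exp(ΔG/RT) with R = 1.987×10⁻³ kcal mol⁻¹ K⁻¹ and T = 310 K gives K ≈ 17.1.

K ≈ 17.1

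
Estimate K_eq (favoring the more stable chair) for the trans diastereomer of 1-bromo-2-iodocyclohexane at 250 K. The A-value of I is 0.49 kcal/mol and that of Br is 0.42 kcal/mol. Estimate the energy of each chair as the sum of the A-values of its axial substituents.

K ≈ 6.25

C1 and C2 have opposite parity, so for the trans isomer the two substituents are e,e in one chair and a,a in the other.
Chair I (iodo axial, bromo axial): E = 0.91 kcal/mol; chair II (iodo equatorial, bromo equatorial): E = 0.00 kcal/mol.
ΔG = 0.91 kcal/mol between the two chairs.
K = exp(ΔG/RT) with R = 1.987×10⁻³ kcal mol⁻¹ K⁻¹ and T = 250 K gives K ≈ 6.25.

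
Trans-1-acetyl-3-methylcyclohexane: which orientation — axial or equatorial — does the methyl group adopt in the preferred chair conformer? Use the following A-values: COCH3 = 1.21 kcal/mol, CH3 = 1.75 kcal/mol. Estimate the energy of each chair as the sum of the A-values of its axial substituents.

C1 and C3 have the same parity, so for the trans isomer the two substituents are one axial and one equatorial in each chair.
Chair I (acetyl axial, methyl equatorial): E = 1.21 kcal/mol.
Chair II (acetyl equatorial, methyl axial): E = 1.75 kcal/mol.
Chair I is the more stable (lower-energy) conformer, and in that chair the methyl group is equatorial.

equatorial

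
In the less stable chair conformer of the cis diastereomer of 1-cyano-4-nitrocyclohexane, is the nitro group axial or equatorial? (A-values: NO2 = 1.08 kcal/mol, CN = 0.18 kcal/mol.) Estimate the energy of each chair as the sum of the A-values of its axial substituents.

axial

C1 and C4 have opposite parity, so for the cis isomer the two substituents are one axial and one equatorial in each chair.
Chair I (nitro axial, cyano equatorial): E = 1.08 kcal/mol.
Chair II (nitro equatorial, cyano axial): E = 0.18 kcal/mol.
Chair I is the less stable (higher-energy) conformer, and in that chair the nitro group is axial.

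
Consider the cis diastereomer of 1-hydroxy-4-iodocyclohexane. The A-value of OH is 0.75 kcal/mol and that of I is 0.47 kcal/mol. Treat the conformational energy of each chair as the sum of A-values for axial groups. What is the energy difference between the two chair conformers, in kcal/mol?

0.28 kcal/mol

C1 and C4 have opposite parity, so for the cis isomer the two substituents are one axial and one equatorial in each chair.
Chair I (hydroxyl axial, iodo equatorial): E = 0.75 kcal/mol.
Chair II (hydroxyl equatorial, iodo axial): E = 0.47 kcal/mol.
ΔE = 0.75 − 0.47 = 0.28 kcal/mol; chair II is more stable.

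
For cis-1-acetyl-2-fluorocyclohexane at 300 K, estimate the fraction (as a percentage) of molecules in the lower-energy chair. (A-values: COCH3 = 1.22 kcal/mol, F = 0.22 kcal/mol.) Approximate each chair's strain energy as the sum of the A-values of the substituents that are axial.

C1 and C2 have opposite parity, so for the cis isomer the two substituents are one axial and one equatorial in each chair.
Chair I (acetyl axial, fluoro equatorial): E = 1.22 kcal/mol; chair II (acetyl equatorial, fluoro axial): E = 0.22 kcal/mol.
ΔG = 1.00 kcal/mol between the two chairs.
K = exp(ΔG/RT) with R = 1.987×10⁻³ kcal mol⁻¹ K⁻¹ and T = 300 K gives K ≈ 5.35.
Fraction in the lower-energy chair = K/(K+1) = 84.3%.

84.3%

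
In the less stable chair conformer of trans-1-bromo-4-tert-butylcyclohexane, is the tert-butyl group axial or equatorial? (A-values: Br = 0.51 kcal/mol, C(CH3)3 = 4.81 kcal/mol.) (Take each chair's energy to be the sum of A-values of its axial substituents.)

axial

C1 and C4 have opposite parity, so for the trans isomer the two substituents are e,e in one chair and a,a in the other.
Chair I (bromo axial, tert-butyl axial): E = 5.32 kcal/mol.
Chair II (bromo equatorial, tert-butyl equatorial): E = 0.00 kcal/mol.
Chair I is the less stable (higher-energy) conformer, and in that chair the tert-butyl group is axial.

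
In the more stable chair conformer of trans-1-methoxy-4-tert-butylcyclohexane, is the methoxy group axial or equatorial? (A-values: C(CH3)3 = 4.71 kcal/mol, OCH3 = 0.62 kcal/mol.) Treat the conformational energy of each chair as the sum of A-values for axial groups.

C1 and C4 have opposite parity, so for the trans isomer the two substituents are e,e in one chair and a,a in the other.
Chair I (tert-butyl axial, methoxy axial): E = 5.33 kcal/mol.
Chair II (tert-butyl equatorial, methoxy equatorial): E = 0.00 kcal/mol.
Chair II is the more stable (lower-energy) conformer, and in that chair the methoxy group is equatorial.

equatorial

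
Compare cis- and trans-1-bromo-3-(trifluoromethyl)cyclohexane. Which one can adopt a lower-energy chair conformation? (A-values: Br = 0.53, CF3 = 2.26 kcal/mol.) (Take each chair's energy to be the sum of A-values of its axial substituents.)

cis

At 1,3 positions (parity same): cis → (e,e or a,a); trans → (a,e or e,a).
Best chair for cis: E = 0.00 kcal/mol; best chair for trans: E = 0.53 kcal/mol.
The cis isomer is lower by 0.53 kcal/mol.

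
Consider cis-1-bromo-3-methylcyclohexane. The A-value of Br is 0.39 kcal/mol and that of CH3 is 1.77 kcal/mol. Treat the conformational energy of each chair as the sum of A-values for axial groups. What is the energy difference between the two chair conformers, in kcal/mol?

C1 and C3 have the same parity, so for the cis isomer the two substituents are e,e in one chair and a,a in the other.
Chair I (bromo axial, methyl axial): E = 2.16 kcal/mol.
Chair II (bromo equatorial, methyl equatorial): E = 0.00 kcal/mol.
ΔE = 2.16 − 0.00 = 2.16 kcal/mol; chair II is more stable.

2.16 kcal/mol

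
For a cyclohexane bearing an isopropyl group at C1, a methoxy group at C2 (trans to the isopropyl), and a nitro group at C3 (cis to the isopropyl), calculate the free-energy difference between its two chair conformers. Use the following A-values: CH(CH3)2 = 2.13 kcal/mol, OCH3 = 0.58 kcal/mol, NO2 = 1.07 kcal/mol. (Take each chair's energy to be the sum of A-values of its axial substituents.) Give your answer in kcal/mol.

3.78 kcal/mol

Chair I (isopropyl axial, methoxy axial, nitro axial): E = 3.78 kcal/mol.
Chair II (isopropyl equatorial, methoxy equatorial, nitro equatorial): E = 0.00 kcal/mol.
ΔE = 3.78 − 0.00 = 3.78 kcal/mol; chair II is more stable.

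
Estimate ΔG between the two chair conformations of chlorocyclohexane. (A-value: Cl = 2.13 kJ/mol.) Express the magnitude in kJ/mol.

A monosubstituted cyclohexane has one chair with the chloro group axial (E = A = 2.13 kJ/mol) and one with it equatorial (E = 0).
ΔE = 2.13 − 0 = 2.13 kJ/mol.

2.13 kJ/mol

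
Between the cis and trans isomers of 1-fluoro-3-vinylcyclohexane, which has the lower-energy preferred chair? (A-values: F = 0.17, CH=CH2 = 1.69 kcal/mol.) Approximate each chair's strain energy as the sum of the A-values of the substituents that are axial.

At 1,3 positions (parity same): cis → (e,e or a,a); trans → (a,e or e,a).
Best chair for cis: E = 0.00 kcal/mol; best chair for trans: E = 0.17 kcal/mol.
The cis isomer is lower by 0.17 kcal/mol.

cis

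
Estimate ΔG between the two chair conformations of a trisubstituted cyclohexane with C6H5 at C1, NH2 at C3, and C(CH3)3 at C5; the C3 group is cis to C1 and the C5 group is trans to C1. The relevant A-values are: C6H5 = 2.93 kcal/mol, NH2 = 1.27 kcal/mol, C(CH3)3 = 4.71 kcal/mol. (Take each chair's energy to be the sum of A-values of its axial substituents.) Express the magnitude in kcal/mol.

Chair I (phenyl axial, amino axial, tert-butyl equatorial): E = 4.20 kcal/mol.
Chair II (phenyl equatorial, amino equatorial, tert-butyl axial): E = 4.71 kcal/mol.
ΔE = 4.71 − 4.20 = 0.51 kcal/mol; chair I is more stable.

0.51 kcal/mol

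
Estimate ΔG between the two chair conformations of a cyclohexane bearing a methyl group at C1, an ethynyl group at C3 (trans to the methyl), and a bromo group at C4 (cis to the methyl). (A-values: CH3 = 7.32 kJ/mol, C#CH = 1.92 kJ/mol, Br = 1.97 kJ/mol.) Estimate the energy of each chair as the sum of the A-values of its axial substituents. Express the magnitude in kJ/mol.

3.43 kJ/mol

Chair I (methyl axial, ethynyl equatorial, bromo equatorial): E = 7.32 kJ/mol.
Chair II (methyl equatorial, ethynyl axial, bromo axial): E = 3.89 kJ/mol.
ΔE = 7.32 − 3.89 = 3.43 kJ/mol; chair II is more stable.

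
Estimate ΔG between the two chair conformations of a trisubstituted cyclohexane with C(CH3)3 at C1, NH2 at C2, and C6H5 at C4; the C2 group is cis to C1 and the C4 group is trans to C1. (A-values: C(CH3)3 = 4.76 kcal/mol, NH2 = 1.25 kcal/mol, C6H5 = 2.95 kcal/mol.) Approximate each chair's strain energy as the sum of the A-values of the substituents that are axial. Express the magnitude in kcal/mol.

Chair I (tert-butyl axial, amino equatorial, phenyl axial): E = 7.71 kcal/mol.
Chair II (tert-butyl equatorial, amino axial, phenyl equatorial): E = 1.25 kcal/mol.
ΔE = 7.71 − 1.25 = 6.46 kcal/mol; chair II is more stable.

6.46 kcal/mol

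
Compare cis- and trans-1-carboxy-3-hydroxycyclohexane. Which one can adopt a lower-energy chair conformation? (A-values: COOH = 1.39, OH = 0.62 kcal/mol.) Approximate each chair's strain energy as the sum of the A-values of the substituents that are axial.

cis

At 1,3 positions (parity same): cis → (e,e or a,a); trans → (a,e or e,a).
Best chair for cis: E = 0.00 kcal/mol; best chair for trans: E = 0.62 kcal/mol.
The cis isomer is lower by 0.62 kcal/mol.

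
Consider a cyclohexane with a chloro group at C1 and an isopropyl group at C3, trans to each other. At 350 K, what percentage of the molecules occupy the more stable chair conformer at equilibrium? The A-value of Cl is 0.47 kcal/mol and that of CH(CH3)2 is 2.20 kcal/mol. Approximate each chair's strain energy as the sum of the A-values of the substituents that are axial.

92.3%

C1 and C3 have the same parity, so for the trans isomer the two substituents are one axial and one equatorial in each chair.
Chair I (chloro axial, isopropyl equatorial): E = 0.47 kcal/mol; chair II (chloro equatorial, isopropyl axial): E = 2.20 kcal/mol.
ΔG = 1.73 kcal/mol between the two chairs.
K = exp(ΔG/RT) with R = 1.987×10⁻³ kcal mol⁻¹ K⁻¹ and T = 350 K gives K ≈ 12.
Fraction in the lower-energy chair = K/(K+1) = 92.3%.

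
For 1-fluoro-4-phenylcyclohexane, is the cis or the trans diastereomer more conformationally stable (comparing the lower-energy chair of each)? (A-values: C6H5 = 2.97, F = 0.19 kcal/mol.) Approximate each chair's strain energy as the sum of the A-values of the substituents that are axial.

trans

At 1,4 positions (parity opposite): cis → (a,e or e,a); trans → (e,e or a,a).
Best chair for cis: E = 0.19 kcal/mol; best chair for trans: E = 0.00 kcal/mol.
The trans isomer is lower by 0.19 kcal/mol.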